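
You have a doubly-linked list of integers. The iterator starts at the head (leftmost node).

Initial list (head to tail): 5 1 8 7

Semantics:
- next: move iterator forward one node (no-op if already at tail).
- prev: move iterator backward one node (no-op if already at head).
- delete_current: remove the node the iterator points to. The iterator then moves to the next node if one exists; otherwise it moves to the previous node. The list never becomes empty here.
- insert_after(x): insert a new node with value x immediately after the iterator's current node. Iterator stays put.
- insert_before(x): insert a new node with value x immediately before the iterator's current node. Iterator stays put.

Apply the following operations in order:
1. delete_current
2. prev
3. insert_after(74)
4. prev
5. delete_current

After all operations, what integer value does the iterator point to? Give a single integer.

Answer: 74

Derivation:
After 1 (delete_current): list=[1, 8, 7] cursor@1
After 2 (prev): list=[1, 8, 7] cursor@1
After 3 (insert_after(74)): list=[1, 74, 8, 7] cursor@1
After 4 (prev): list=[1, 74, 8, 7] cursor@1
After 5 (delete_current): list=[74, 8, 7] cursor@74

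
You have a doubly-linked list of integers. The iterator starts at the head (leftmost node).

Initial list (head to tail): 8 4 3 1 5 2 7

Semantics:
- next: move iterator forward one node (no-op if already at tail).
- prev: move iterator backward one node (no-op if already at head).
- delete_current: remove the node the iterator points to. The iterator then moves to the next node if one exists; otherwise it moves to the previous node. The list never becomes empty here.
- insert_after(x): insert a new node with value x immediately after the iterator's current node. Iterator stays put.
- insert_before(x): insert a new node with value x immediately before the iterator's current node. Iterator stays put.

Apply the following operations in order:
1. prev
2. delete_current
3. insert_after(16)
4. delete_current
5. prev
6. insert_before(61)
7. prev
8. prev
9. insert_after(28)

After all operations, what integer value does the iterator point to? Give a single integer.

After 1 (prev): list=[8, 4, 3, 1, 5, 2, 7] cursor@8
After 2 (delete_current): list=[4, 3, 1, 5, 2, 7] cursor@4
After 3 (insert_after(16)): list=[4, 16, 3, 1, 5, 2, 7] cursor@4
After 4 (delete_current): list=[16, 3, 1, 5, 2, 7] cursor@16
After 5 (prev): list=[16, 3, 1, 5, 2, 7] cursor@16
After 6 (insert_before(61)): list=[61, 16, 3, 1, 5, 2, 7] cursor@16
After 7 (prev): list=[61, 16, 3, 1, 5, 2, 7] cursor@61
After 8 (prev): list=[61, 16, 3, 1, 5, 2, 7] cursor@61
After 9 (insert_after(28)): list=[61, 28, 16, 3, 1, 5, 2, 7] cursor@61

Answer: 61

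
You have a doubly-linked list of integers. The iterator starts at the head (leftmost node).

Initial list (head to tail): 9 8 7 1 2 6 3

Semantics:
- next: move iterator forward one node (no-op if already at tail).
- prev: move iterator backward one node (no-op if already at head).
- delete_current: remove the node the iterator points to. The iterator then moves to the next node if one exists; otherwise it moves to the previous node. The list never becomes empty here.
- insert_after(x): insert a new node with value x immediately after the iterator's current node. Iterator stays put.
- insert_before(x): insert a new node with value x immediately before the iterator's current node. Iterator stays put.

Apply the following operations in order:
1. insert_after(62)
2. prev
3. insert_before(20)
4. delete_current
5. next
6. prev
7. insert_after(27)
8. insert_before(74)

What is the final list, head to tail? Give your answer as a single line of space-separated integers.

After 1 (insert_after(62)): list=[9, 62, 8, 7, 1, 2, 6, 3] cursor@9
After 2 (prev): list=[9, 62, 8, 7, 1, 2, 6, 3] cursor@9
After 3 (insert_before(20)): list=[20, 9, 62, 8, 7, 1, 2, 6, 3] cursor@9
After 4 (delete_current): list=[20, 62, 8, 7, 1, 2, 6, 3] cursor@62
After 5 (next): list=[20, 62, 8, 7, 1, 2, 6, 3] cursor@8
After 6 (prev): list=[20, 62, 8, 7, 1, 2, 6, 3] cursor@62
After 7 (insert_after(27)): list=[20, 62, 27, 8, 7, 1, 2, 6, 3] cursor@62
After 8 (insert_before(74)): list=[20, 74, 62, 27, 8, 7, 1, 2, 6, 3] cursor@62

Answer: 20 74 62 27 8 7 1 2 6 3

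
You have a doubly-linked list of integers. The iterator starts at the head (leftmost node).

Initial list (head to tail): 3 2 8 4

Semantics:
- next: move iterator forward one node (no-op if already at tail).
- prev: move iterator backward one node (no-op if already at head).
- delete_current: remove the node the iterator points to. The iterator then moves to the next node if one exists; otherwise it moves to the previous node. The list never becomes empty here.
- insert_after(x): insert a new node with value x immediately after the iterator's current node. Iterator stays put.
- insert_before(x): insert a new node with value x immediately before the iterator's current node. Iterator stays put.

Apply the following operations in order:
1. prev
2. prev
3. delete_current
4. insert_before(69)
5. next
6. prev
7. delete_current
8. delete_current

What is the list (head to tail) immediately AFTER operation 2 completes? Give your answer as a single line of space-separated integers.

After 1 (prev): list=[3, 2, 8, 4] cursor@3
After 2 (prev): list=[3, 2, 8, 4] cursor@3

Answer: 3 2 8 4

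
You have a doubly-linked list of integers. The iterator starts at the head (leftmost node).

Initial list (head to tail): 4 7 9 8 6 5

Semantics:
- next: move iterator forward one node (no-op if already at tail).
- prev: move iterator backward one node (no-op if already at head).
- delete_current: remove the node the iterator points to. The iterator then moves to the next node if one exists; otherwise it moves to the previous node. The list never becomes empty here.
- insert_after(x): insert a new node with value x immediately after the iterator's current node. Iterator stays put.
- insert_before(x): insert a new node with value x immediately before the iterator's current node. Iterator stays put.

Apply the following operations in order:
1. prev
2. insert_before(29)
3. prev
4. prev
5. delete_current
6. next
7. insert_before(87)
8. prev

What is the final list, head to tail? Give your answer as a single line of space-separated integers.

After 1 (prev): list=[4, 7, 9, 8, 6, 5] cursor@4
After 2 (insert_before(29)): list=[29, 4, 7, 9, 8, 6, 5] cursor@4
After 3 (prev): list=[29, 4, 7, 9, 8, 6, 5] cursor@29
After 4 (prev): list=[29, 4, 7, 9, 8, 6, 5] cursor@29
After 5 (delete_current): list=[4, 7, 9, 8, 6, 5] cursor@4
After 6 (next): list=[4, 7, 9, 8, 6, 5] cursor@7
After 7 (insert_before(87)): list=[4, 87, 7, 9, 8, 6, 5] cursor@7
After 8 (prev): list=[4, 87, 7, 9, 8, 6, 5] cursor@87

Answer: 4 87 7 9 8 6 5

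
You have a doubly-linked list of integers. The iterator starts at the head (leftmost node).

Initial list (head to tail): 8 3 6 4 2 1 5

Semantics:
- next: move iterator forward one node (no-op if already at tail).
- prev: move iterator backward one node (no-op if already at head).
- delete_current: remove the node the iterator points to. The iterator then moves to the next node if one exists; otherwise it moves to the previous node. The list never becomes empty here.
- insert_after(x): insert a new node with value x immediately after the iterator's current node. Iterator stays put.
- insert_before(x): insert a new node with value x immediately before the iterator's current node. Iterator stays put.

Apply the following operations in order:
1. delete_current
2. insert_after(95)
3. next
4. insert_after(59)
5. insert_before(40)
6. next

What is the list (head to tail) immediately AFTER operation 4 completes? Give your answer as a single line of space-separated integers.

After 1 (delete_current): list=[3, 6, 4, 2, 1, 5] cursor@3
After 2 (insert_after(95)): list=[3, 95, 6, 4, 2, 1, 5] cursor@3
After 3 (next): list=[3, 95, 6, 4, 2, 1, 5] cursor@95
After 4 (insert_after(59)): list=[3, 95, 59, 6, 4, 2, 1, 5] cursor@95

Answer: 3 95 59 6 4 2 1 5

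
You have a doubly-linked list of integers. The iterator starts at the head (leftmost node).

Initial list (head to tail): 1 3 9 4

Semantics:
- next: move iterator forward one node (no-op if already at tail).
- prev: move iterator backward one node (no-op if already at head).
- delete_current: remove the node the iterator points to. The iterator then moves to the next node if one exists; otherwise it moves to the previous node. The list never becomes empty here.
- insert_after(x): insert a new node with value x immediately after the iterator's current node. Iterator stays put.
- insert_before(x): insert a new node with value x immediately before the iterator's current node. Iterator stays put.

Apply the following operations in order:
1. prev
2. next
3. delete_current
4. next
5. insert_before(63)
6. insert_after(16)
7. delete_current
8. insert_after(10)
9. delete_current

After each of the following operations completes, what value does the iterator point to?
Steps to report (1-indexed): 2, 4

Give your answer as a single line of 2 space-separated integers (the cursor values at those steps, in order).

Answer: 3 4

Derivation:
After 1 (prev): list=[1, 3, 9, 4] cursor@1
After 2 (next): list=[1, 3, 9, 4] cursor@3
After 3 (delete_current): list=[1, 9, 4] cursor@9
After 4 (next): list=[1, 9, 4] cursor@4
After 5 (insert_before(63)): list=[1, 9, 63, 4] cursor@4
After 6 (insert_after(16)): list=[1, 9, 63, 4, 16] cursor@4
After 7 (delete_current): list=[1, 9, 63, 16] cursor@16
After 8 (insert_after(10)): list=[1, 9, 63, 16, 10] cursor@16
After 9 (delete_current): list=[1, 9, 63, 10] cursor@10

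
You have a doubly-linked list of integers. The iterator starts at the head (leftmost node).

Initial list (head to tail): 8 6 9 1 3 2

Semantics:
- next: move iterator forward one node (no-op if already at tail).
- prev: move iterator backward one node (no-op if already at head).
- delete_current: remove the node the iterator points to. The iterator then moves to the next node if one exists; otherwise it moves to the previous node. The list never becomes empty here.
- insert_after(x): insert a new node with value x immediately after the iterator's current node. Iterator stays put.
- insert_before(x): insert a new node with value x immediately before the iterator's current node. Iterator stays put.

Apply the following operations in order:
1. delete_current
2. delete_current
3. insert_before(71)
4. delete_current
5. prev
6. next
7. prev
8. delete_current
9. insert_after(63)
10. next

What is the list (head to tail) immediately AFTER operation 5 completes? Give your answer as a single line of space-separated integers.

Answer: 71 1 3 2

Derivation:
After 1 (delete_current): list=[6, 9, 1, 3, 2] cursor@6
After 2 (delete_current): list=[9, 1, 3, 2] cursor@9
After 3 (insert_before(71)): list=[71, 9, 1, 3, 2] cursor@9
After 4 (delete_current): list=[71, 1, 3, 2] cursor@1
After 5 (prev): list=[71, 1, 3, 2] cursor@71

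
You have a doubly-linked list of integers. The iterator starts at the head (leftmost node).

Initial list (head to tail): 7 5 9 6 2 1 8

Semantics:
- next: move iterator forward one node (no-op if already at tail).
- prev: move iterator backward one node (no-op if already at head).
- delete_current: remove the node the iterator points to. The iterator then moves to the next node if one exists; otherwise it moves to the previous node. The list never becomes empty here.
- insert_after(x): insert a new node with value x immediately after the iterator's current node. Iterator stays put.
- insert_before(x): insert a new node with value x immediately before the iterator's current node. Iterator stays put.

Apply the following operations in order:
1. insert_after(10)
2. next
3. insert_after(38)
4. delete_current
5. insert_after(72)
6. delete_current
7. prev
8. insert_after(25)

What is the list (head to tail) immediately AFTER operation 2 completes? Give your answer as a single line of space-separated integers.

After 1 (insert_after(10)): list=[7, 10, 5, 9, 6, 2, 1, 8] cursor@7
After 2 (next): list=[7, 10, 5, 9, 6, 2, 1, 8] cursor@10

Answer: 7 10 5 9 6 2 1 8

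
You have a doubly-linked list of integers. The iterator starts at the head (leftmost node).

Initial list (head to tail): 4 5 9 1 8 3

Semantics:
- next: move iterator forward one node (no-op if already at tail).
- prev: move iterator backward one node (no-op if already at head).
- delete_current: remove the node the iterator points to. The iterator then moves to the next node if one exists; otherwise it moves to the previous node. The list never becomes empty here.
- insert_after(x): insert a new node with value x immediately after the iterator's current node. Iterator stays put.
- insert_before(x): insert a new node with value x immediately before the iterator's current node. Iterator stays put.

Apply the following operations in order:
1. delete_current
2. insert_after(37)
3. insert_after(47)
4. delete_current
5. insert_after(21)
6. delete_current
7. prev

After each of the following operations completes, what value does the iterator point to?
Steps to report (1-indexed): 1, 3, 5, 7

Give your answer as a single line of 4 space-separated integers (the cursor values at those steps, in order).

After 1 (delete_current): list=[5, 9, 1, 8, 3] cursor@5
After 2 (insert_after(37)): list=[5, 37, 9, 1, 8, 3] cursor@5
After 3 (insert_after(47)): list=[5, 47, 37, 9, 1, 8, 3] cursor@5
After 4 (delete_current): list=[47, 37, 9, 1, 8, 3] cursor@47
After 5 (insert_after(21)): list=[47, 21, 37, 9, 1, 8, 3] cursor@47
After 6 (delete_current): list=[21, 37, 9, 1, 8, 3] cursor@21
After 7 (prev): list=[21, 37, 9, 1, 8, 3] cursor@21

Answer: 5 5 47 21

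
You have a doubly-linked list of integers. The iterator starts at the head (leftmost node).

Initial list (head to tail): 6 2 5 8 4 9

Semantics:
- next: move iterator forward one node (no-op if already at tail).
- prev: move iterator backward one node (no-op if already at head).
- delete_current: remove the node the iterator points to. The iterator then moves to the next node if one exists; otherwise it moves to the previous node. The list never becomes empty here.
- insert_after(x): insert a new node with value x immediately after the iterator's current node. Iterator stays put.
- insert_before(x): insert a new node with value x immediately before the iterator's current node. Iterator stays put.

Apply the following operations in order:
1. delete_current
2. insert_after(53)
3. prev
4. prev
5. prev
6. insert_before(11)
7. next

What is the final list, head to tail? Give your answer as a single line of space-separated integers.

After 1 (delete_current): list=[2, 5, 8, 4, 9] cursor@2
After 2 (insert_after(53)): list=[2, 53, 5, 8, 4, 9] cursor@2
After 3 (prev): list=[2, 53, 5, 8, 4, 9] cursor@2
After 4 (prev): list=[2, 53, 5, 8, 4, 9] cursor@2
After 5 (prev): list=[2, 53, 5, 8, 4, 9] cursor@2
After 6 (insert_before(11)): list=[11, 2, 53, 5, 8, 4, 9] cursor@2
After 7 (next): list=[11, 2, 53, 5, 8, 4, 9] cursor@53

Answer: 11 2 53 5 8 4 9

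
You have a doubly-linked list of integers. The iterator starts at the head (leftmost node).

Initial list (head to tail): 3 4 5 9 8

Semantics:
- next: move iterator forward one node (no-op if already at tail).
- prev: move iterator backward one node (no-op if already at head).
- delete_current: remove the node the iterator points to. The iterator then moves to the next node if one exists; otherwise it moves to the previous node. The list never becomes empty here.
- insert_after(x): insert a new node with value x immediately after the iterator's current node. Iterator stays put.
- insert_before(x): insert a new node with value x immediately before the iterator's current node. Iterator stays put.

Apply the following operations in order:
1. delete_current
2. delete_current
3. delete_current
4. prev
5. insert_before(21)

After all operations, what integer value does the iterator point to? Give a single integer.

After 1 (delete_current): list=[4, 5, 9, 8] cursor@4
After 2 (delete_current): list=[5, 9, 8] cursor@5
After 3 (delete_current): list=[9, 8] cursor@9
After 4 (prev): list=[9, 8] cursor@9
After 5 (insert_before(21)): list=[21, 9, 8] cursor@9

Answer: 9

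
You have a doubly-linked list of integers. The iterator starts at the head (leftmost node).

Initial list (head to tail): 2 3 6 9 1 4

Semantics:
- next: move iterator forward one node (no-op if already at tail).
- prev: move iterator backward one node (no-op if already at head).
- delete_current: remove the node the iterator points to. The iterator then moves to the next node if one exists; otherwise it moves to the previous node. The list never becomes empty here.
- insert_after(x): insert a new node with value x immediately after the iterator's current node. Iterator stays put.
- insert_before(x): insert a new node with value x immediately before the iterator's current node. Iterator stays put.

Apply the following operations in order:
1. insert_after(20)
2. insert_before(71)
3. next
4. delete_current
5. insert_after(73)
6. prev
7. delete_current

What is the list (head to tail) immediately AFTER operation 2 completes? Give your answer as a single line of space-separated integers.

After 1 (insert_after(20)): list=[2, 20, 3, 6, 9, 1, 4] cursor@2
After 2 (insert_before(71)): list=[71, 2, 20, 3, 6, 9, 1, 4] cursor@2

Answer: 71 2 20 3 6 9 1 4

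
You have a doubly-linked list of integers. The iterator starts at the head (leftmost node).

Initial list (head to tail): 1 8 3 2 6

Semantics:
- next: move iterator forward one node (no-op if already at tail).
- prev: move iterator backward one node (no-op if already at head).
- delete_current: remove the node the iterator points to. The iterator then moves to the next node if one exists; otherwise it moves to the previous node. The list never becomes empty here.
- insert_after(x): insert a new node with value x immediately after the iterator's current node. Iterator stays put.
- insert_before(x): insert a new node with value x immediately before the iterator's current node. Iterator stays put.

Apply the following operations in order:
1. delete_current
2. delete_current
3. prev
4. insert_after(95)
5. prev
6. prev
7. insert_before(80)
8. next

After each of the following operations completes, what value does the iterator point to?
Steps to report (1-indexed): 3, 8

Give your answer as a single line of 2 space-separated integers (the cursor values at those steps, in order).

Answer: 3 95

Derivation:
After 1 (delete_current): list=[8, 3, 2, 6] cursor@8
After 2 (delete_current): list=[3, 2, 6] cursor@3
After 3 (prev): list=[3, 2, 6] cursor@3
After 4 (insert_after(95)): list=[3, 95, 2, 6] cursor@3
After 5 (prev): list=[3, 95, 2, 6] cursor@3
After 6 (prev): list=[3, 95, 2, 6] cursor@3
After 7 (insert_before(80)): list=[80, 3, 95, 2, 6] cursor@3
After 8 (next): list=[80, 3, 95, 2, 6] cursor@95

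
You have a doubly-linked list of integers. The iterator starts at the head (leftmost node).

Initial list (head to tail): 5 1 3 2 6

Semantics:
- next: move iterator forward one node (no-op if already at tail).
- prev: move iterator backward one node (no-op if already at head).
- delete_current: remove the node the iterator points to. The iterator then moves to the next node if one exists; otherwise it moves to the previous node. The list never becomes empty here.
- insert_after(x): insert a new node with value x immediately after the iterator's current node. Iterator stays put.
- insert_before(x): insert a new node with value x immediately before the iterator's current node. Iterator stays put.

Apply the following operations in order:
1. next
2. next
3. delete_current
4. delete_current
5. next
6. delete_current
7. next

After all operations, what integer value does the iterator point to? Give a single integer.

After 1 (next): list=[5, 1, 3, 2, 6] cursor@1
After 2 (next): list=[5, 1, 3, 2, 6] cursor@3
After 3 (delete_current): list=[5, 1, 2, 6] cursor@2
After 4 (delete_current): list=[5, 1, 6] cursor@6
After 5 (next): list=[5, 1, 6] cursor@6
After 6 (delete_current): list=[5, 1] cursor@1
After 7 (next): list=[5, 1] cursor@1

Answer: 1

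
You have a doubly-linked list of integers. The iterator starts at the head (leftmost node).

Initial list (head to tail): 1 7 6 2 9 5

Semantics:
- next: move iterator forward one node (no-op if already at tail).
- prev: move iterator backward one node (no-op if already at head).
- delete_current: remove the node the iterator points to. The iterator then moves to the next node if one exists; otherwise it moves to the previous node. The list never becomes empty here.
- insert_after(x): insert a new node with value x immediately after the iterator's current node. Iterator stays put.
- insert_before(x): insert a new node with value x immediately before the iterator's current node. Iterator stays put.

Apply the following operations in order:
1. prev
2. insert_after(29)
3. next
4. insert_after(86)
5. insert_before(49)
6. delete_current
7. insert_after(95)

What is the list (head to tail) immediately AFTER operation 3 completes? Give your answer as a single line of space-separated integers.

After 1 (prev): list=[1, 7, 6, 2, 9, 5] cursor@1
After 2 (insert_after(29)): list=[1, 29, 7, 6, 2, 9, 5] cursor@1
After 3 (next): list=[1, 29, 7, 6, 2, 9, 5] cursor@29

Answer: 1 29 7 6 2 9 5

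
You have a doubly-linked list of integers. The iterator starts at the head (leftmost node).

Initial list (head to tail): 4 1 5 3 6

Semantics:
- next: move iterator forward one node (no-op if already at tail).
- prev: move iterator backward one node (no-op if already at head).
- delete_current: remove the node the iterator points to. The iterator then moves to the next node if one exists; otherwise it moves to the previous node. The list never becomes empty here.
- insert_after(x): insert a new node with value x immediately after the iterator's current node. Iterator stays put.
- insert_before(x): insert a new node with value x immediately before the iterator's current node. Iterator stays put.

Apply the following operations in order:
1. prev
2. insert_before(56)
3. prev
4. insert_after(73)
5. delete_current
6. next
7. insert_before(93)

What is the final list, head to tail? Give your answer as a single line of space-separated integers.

Answer: 73 93 4 1 5 3 6

Derivation:
After 1 (prev): list=[4, 1, 5, 3, 6] cursor@4
After 2 (insert_before(56)): list=[56, 4, 1, 5, 3, 6] cursor@4
After 3 (prev): list=[56, 4, 1, 5, 3, 6] cursor@56
After 4 (insert_after(73)): list=[56, 73, 4, 1, 5, 3, 6] cursor@56
After 5 (delete_current): list=[73, 4, 1, 5, 3, 6] cursor@73
After 6 (next): list=[73, 4, 1, 5, 3, 6] cursor@4
After 7 (insert_before(93)): list=[73, 93, 4, 1, 5, 3, 6] cursor@4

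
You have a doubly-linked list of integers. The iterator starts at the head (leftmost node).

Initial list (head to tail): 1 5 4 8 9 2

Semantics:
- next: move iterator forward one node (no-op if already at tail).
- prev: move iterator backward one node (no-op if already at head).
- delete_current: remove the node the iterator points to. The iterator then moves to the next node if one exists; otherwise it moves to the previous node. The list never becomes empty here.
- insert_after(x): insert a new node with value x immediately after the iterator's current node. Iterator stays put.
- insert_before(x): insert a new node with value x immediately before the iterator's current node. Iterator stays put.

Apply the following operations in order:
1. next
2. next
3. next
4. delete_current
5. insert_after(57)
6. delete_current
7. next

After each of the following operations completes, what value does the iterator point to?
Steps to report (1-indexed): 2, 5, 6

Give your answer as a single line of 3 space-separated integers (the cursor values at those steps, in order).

Answer: 4 9 57

Derivation:
After 1 (next): list=[1, 5, 4, 8, 9, 2] cursor@5
After 2 (next): list=[1, 5, 4, 8, 9, 2] cursor@4
After 3 (next): list=[1, 5, 4, 8, 9, 2] cursor@8
After 4 (delete_current): list=[1, 5, 4, 9, 2] cursor@9
After 5 (insert_after(57)): list=[1, 5, 4, 9, 57, 2] cursor@9
After 6 (delete_current): list=[1, 5, 4, 57, 2] cursor@57
After 7 (next): list=[1, 5, 4, 57, 2] cursor@2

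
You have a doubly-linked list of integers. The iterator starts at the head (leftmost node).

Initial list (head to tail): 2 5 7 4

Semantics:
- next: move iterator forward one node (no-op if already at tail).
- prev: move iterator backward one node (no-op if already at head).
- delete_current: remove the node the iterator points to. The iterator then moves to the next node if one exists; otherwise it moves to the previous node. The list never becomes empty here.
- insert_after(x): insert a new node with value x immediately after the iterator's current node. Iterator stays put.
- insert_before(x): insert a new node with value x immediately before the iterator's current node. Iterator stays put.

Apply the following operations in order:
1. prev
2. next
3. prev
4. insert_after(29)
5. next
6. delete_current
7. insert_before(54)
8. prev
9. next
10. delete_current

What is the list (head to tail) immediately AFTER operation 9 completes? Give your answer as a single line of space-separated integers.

Answer: 2 54 5 7 4

Derivation:
After 1 (prev): list=[2, 5, 7, 4] cursor@2
After 2 (next): list=[2, 5, 7, 4] cursor@5
After 3 (prev): list=[2, 5, 7, 4] cursor@2
After 4 (insert_after(29)): list=[2, 29, 5, 7, 4] cursor@2
After 5 (next): list=[2, 29, 5, 7, 4] cursor@29
After 6 (delete_current): list=[2, 5, 7, 4] cursor@5
After 7 (insert_before(54)): list=[2, 54, 5, 7, 4] cursor@5
After 8 (prev): list=[2, 54, 5, 7, 4] cursor@54
After 9 (next): list=[2, 54, 5, 7, 4] cursor@5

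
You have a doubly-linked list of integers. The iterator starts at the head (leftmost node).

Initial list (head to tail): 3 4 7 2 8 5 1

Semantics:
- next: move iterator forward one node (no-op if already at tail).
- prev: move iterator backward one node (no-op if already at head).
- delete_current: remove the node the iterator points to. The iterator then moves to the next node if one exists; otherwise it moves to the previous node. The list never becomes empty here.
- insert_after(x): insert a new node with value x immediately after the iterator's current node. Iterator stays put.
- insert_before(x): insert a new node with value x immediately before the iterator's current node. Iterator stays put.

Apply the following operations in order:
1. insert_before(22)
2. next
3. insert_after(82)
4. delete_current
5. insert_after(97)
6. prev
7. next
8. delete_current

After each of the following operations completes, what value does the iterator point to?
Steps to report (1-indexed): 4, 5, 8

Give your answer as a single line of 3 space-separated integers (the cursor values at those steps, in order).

After 1 (insert_before(22)): list=[22, 3, 4, 7, 2, 8, 5, 1] cursor@3
After 2 (next): list=[22, 3, 4, 7, 2, 8, 5, 1] cursor@4
After 3 (insert_after(82)): list=[22, 3, 4, 82, 7, 2, 8, 5, 1] cursor@4
After 4 (delete_current): list=[22, 3, 82, 7, 2, 8, 5, 1] cursor@82
After 5 (insert_after(97)): list=[22, 3, 82, 97, 7, 2, 8, 5, 1] cursor@82
After 6 (prev): list=[22, 3, 82, 97, 7, 2, 8, 5, 1] cursor@3
After 7 (next): list=[22, 3, 82, 97, 7, 2, 8, 5, 1] cursor@82
After 8 (delete_current): list=[22, 3, 97, 7, 2, 8, 5, 1] cursor@97

Answer: 82 82 97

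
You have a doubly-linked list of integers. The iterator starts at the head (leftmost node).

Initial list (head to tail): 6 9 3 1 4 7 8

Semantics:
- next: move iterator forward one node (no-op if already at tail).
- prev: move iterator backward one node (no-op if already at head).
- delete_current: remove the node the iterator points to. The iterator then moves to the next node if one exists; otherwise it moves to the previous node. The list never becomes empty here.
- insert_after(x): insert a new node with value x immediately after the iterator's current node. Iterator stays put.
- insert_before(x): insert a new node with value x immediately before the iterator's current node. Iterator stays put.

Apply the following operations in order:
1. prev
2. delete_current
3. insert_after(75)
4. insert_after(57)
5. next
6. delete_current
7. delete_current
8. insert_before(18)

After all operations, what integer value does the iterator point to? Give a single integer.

After 1 (prev): list=[6, 9, 3, 1, 4, 7, 8] cursor@6
After 2 (delete_current): list=[9, 3, 1, 4, 7, 8] cursor@9
After 3 (insert_after(75)): list=[9, 75, 3, 1, 4, 7, 8] cursor@9
After 4 (insert_after(57)): list=[9, 57, 75, 3, 1, 4, 7, 8] cursor@9
After 5 (next): list=[9, 57, 75, 3, 1, 4, 7, 8] cursor@57
After 6 (delete_current): list=[9, 75, 3, 1, 4, 7, 8] cursor@75
After 7 (delete_current): list=[9, 3, 1, 4, 7, 8] cursor@3
After 8 (insert_before(18)): list=[9, 18, 3, 1, 4, 7, 8] cursor@3

Answer: 3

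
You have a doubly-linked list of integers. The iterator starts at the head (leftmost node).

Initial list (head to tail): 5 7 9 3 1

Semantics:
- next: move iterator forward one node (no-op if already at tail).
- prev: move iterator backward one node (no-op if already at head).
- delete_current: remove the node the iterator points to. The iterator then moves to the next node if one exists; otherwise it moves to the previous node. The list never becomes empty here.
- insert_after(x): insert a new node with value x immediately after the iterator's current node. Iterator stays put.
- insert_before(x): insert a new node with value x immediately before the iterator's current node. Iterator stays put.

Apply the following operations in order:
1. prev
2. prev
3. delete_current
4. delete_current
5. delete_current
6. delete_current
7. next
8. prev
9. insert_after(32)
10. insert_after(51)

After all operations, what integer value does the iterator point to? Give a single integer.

After 1 (prev): list=[5, 7, 9, 3, 1] cursor@5
After 2 (prev): list=[5, 7, 9, 3, 1] cursor@5
After 3 (delete_current): list=[7, 9, 3, 1] cursor@7
After 4 (delete_current): list=[9, 3, 1] cursor@9
After 5 (delete_current): list=[3, 1] cursor@3
After 6 (delete_current): list=[1] cursor@1
After 7 (next): list=[1] cursor@1
After 8 (prev): list=[1] cursor@1
After 9 (insert_after(32)): list=[1, 32] cursor@1
After 10 (insert_after(51)): list=[1, 51, 32] cursor@1

Answer: 1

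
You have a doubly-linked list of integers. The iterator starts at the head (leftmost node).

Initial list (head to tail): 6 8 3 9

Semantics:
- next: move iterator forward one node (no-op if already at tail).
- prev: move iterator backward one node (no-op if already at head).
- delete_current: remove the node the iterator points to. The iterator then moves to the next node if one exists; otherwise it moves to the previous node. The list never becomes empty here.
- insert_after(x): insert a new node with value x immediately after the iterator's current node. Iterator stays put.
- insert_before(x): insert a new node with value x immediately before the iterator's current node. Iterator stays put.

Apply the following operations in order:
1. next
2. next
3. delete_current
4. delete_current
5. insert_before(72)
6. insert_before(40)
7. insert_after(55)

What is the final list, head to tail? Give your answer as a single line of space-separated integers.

After 1 (next): list=[6, 8, 3, 9] cursor@8
After 2 (next): list=[6, 8, 3, 9] cursor@3
After 3 (delete_current): list=[6, 8, 9] cursor@9
After 4 (delete_current): list=[6, 8] cursor@8
After 5 (insert_before(72)): list=[6, 72, 8] cursor@8
After 6 (insert_before(40)): list=[6, 72, 40, 8] cursor@8
After 7 (insert_after(55)): list=[6, 72, 40, 8, 55] cursor@8

Answer: 6 72 40 8 55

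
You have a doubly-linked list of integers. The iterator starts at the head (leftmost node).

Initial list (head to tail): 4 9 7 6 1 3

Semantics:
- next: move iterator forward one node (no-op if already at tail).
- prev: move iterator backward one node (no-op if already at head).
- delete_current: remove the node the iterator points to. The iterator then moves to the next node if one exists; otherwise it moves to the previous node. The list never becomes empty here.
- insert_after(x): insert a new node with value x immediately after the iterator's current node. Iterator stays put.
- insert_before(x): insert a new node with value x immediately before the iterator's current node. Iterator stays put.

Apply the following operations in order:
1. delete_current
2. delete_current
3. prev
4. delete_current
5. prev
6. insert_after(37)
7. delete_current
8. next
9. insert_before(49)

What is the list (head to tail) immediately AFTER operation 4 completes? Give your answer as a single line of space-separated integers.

After 1 (delete_current): list=[9, 7, 6, 1, 3] cursor@9
After 2 (delete_current): list=[7, 6, 1, 3] cursor@7
After 3 (prev): list=[7, 6, 1, 3] cursor@7
After 4 (delete_current): list=[6, 1, 3] cursor@6

Answer: 6 1 3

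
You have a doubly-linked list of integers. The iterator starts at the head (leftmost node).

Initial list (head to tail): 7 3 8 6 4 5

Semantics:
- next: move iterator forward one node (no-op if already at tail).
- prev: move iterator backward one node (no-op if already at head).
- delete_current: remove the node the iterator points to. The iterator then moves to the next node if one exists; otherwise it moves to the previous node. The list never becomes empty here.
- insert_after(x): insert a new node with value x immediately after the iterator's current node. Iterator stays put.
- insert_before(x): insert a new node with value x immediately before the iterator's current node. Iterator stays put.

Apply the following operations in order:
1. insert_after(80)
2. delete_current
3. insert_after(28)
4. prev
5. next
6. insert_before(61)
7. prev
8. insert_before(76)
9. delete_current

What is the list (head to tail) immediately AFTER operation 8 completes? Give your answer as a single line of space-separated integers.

Answer: 80 76 61 28 3 8 6 4 5

Derivation:
After 1 (insert_after(80)): list=[7, 80, 3, 8, 6, 4, 5] cursor@7
After 2 (delete_current): list=[80, 3, 8, 6, 4, 5] cursor@80
After 3 (insert_after(28)): list=[80, 28, 3, 8, 6, 4, 5] cursor@80
After 4 (prev): list=[80, 28, 3, 8, 6, 4, 5] cursor@80
After 5 (next): list=[80, 28, 3, 8, 6, 4, 5] cursor@28
After 6 (insert_before(61)): list=[80, 61, 28, 3, 8, 6, 4, 5] cursor@28
After 7 (prev): list=[80, 61, 28, 3, 8, 6, 4, 5] cursor@61
After 8 (insert_before(76)): list=[80, 76, 61, 28, 3, 8, 6, 4, 5] cursor@61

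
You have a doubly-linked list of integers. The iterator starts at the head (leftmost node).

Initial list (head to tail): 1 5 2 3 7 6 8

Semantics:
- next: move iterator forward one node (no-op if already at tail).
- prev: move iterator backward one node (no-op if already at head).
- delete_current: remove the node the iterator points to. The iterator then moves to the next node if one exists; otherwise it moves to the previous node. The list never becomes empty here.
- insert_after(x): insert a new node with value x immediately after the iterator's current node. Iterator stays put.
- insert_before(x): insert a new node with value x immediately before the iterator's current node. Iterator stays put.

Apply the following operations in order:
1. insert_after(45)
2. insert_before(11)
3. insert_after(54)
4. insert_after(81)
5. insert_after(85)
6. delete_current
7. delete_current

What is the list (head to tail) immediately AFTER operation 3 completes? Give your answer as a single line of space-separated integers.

After 1 (insert_after(45)): list=[1, 45, 5, 2, 3, 7, 6, 8] cursor@1
After 2 (insert_before(11)): list=[11, 1, 45, 5, 2, 3, 7, 6, 8] cursor@1
After 3 (insert_after(54)): list=[11, 1, 54, 45, 5, 2, 3, 7, 6, 8] cursor@1

Answer: 11 1 54 45 5 2 3 7 6 8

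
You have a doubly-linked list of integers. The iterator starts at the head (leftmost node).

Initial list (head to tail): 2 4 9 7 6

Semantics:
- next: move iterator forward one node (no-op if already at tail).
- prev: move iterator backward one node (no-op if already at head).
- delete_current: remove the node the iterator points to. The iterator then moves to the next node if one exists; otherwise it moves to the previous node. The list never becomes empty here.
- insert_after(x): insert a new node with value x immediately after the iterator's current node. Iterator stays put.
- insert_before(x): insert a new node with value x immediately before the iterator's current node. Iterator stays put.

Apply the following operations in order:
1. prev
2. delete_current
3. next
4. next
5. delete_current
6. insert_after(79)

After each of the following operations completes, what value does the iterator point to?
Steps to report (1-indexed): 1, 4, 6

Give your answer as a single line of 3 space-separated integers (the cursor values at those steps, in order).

After 1 (prev): list=[2, 4, 9, 7, 6] cursor@2
After 2 (delete_current): list=[4, 9, 7, 6] cursor@4
After 3 (next): list=[4, 9, 7, 6] cursor@9
After 4 (next): list=[4, 9, 7, 6] cursor@7
After 5 (delete_current): list=[4, 9, 6] cursor@6
After 6 (insert_after(79)): list=[4, 9, 6, 79] cursor@6

Answer: 2 7 6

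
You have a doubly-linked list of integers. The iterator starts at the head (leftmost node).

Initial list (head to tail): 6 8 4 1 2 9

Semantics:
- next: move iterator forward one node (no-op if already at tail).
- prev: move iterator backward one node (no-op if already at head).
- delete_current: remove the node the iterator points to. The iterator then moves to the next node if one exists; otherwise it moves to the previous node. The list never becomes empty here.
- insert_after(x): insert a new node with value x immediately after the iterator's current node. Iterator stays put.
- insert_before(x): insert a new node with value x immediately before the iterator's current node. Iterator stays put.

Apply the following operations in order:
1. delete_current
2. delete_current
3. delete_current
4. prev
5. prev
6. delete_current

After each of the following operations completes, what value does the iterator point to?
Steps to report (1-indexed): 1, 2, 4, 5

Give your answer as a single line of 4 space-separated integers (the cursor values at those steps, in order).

Answer: 8 4 1 1

Derivation:
After 1 (delete_current): list=[8, 4, 1, 2, 9] cursor@8
After 2 (delete_current): list=[4, 1, 2, 9] cursor@4
After 3 (delete_current): list=[1, 2, 9] cursor@1
After 4 (prev): list=[1, 2, 9] cursor@1
After 5 (prev): list=[1, 2, 9] cursor@1
After 6 (delete_current): list=[2, 9] cursor@2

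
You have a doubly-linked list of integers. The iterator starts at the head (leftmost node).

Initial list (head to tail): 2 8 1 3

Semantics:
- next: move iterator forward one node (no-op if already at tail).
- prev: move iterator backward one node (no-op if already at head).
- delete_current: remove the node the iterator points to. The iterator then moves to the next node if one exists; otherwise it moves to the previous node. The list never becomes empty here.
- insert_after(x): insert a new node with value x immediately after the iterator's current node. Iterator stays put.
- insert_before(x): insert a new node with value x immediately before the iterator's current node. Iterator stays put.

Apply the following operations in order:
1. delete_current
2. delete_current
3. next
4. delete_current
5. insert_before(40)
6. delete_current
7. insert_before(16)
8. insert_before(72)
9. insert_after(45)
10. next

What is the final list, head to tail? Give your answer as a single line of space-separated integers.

After 1 (delete_current): list=[8, 1, 3] cursor@8
After 2 (delete_current): list=[1, 3] cursor@1
After 3 (next): list=[1, 3] cursor@3
After 4 (delete_current): list=[1] cursor@1
After 5 (insert_before(40)): list=[40, 1] cursor@1
After 6 (delete_current): list=[40] cursor@40
After 7 (insert_before(16)): list=[16, 40] cursor@40
After 8 (insert_before(72)): list=[16, 72, 40] cursor@40
After 9 (insert_after(45)): list=[16, 72, 40, 45] cursor@40
After 10 (next): list=[16, 72, 40, 45] cursor@45

Answer: 16 72 40 45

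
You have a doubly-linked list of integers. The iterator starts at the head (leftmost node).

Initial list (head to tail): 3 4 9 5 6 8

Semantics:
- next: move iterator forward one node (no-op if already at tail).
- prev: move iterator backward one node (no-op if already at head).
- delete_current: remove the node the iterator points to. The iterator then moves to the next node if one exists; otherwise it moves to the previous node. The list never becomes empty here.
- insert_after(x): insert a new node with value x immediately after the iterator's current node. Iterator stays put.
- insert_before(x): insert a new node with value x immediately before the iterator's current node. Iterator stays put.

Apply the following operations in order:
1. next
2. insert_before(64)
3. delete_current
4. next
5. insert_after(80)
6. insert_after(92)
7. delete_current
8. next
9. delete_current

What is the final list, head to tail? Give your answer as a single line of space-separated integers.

Answer: 3 64 9 92 6 8

Derivation:
After 1 (next): list=[3, 4, 9, 5, 6, 8] cursor@4
After 2 (insert_before(64)): list=[3, 64, 4, 9, 5, 6, 8] cursor@4
After 3 (delete_current): list=[3, 64, 9, 5, 6, 8] cursor@9
After 4 (next): list=[3, 64, 9, 5, 6, 8] cursor@5
After 5 (insert_after(80)): list=[3, 64, 9, 5, 80, 6, 8] cursor@5
After 6 (insert_after(92)): list=[3, 64, 9, 5, 92, 80, 6, 8] cursor@5
After 7 (delete_current): list=[3, 64, 9, 92, 80, 6, 8] cursor@92
After 8 (next): list=[3, 64, 9, 92, 80, 6, 8] cursor@80
After 9 (delete_current): list=[3, 64, 9, 92, 6, 8] cursor@6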